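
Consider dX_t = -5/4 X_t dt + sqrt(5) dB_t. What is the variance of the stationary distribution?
lim Var(X_t) = 2

The OU SDE dX = -theta X dt + sigma dB admits the integrating factor exp(theta t): d(exp(theta t) X_t) = sigma exp(theta t) dB_t. Integrating from 0 to t gives X_t = x_0 * exp(-theta t) + sigma * int_0^t exp(-theta (t-s)) dB_s for any initial x_0. The Itô integral has variance (by the Itô isometry) sigma^2 * int_0^t exp(-2 theta (t - s)) ds = sigma^2 * (1 - exp(-2 theta t)) / (2 theta), independent of x_0.
With theta = 5/4, sigma = sqrt(5):
  Var(X_t) = (sqrt(5))^2 * (1 - exp(-2*5/4 t)) / (2 * 5/4) = 2 - 2*exp(-5*t/2).
As t -> infinity, exp(-2*5/4 t) -> 0, so the stationary variance is sigma^2 / (2 theta) = 2.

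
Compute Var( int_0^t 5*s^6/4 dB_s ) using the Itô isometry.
Var = 25*t^13/208

The Itô integral of a deterministic integrand f(s) has mean 0 because each increment f(s) * (B_{s+ds} - B_s) has mean 0. By the Itô isometry:
  Var( int_0^t f(s) dB_s ) = E[ (int_0^t f(s) dB_s)^2 ] = int_0^t f(s)^2 ds.
Here f(s) = 5*s^6/4, so f(s)^2 = 25*s^12/16. Integrate:
  int_0^t (25*s^12/16) ds = 25*t^13/208.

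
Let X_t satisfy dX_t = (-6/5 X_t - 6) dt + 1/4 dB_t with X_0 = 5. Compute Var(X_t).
Var(X_t) = 5/192 - 5*exp(-12*t/5)/192

The variance V(t) = Var(X_t) satisfies V'(t) = 2 a V(t) + c^2 with V(0) = 0 (drift coefficient is linear in X, diffusion is constant). With a = -6/5, c = 1/4, the solution is
  V(t) = (c^2 / (2 a)) * (exp(2 a t) - 1)
       = ((1/4)^2 / (2*(-6/5))) * (exp((-12/5) t) - 1)
       = 5/192 - 5*exp(-12*t/5)/192.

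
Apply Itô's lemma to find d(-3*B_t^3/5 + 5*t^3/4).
d(-3*B_t^3/5 + 5*t^3/4) = (-9*B_t/5 + 15*t^2/4) dt + (-9*B_t^2/5) dB_t

Itô's formula for f(t, x): d f(t, B_t) = (f_t + (1/2) f_xx) dt + f_x dB_t. Compute partials of f(t, x) = 5*t^3/4 - 3*x^3/5:
  f_t(t,x)  = 15*t^2/4
  f_x(t,x)  = -9*x^2/5
  f_xx(t,x) = -18*x/5
Assemble drift = f_t + (1/2) f_xx = 15*t^2/4 - 9*x/5 and diffusion = f_x = -9*x^2/5. Substituting x = B_t:
  d(-3*B_t^3/5 + 5*t^3/4) = (-9*B_t/5 + 15*t^2/4) dt + (-9*B_t^2/5) dB_t.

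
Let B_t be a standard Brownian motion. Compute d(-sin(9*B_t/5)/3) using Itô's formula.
d(-sin(9*B_t/5)/3) = (27*sin(9*B_t/5)/50) dt + (-3*cos(9*B_t/5)/5) dB_t

Itô's formula for f(B_t) gives d f(B_t) = f'(B_t) dB_t + (1/2) f''(B_t) dt. Compute derivatives of f(x) = -sin(9*x/5)/3:
  f'(x)  = -3*cos(9*x/5)/5
  f''(x) = 27*sin(9*x/5)/25
Substitute x = B_t and multiply the f'' term by 1/2:
  drift     = (1/2) * (27*sin(9*x/5)/25) evaluated at B_t = 27*sin(9*B_t/5)/50
  diffusion = (-3*cos(9*x/5)/5) evaluated at B_t = -3*cos(9*B_t/5)/5
Therefore d(-sin(9*B_t/5)/3) = (27*sin(9*B_t/5)/50) dt + (-3*cos(9*B_t/5)/5) dB_t.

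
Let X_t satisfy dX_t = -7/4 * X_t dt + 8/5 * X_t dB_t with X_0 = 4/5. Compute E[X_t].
E[X_t] = 4*exp(-7*t/4)/5

For GBM dX = mu X dt + sigma X dB with X_0 = x_0, apply Itô to Y = log X: dY = (mu - sigma^2/2) dt + sigma dB, so Y_t = log(x_0) + (mu - sigma^2/2) t + sigma B_t and hence X_t = x_0 * exp((mu - sigma^2/2) t + sigma B_t).
With mu = -7/4, sigma = 8/5, x_0 = 4/5, this gives:
  X_t = 4/5 * exp((-303/100) * t + (8/5) * B_t).
Since sigma*B_t ~ Normal(0, sigma^2 t), E[exp(sigma*B_t)] = exp(sigma^2 t / 2); so E[X_t] = x_0 * exp((mu - sigma^2/2) t) * exp(sigma^2 t / 2) = x_0 * exp(mu t) = 4*exp(-7*t/4)/5.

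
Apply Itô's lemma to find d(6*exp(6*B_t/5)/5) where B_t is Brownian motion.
d(6*exp(6*B_t/5)/5) = (108*exp(6*B_t/5)/125) dt + (36*exp(6*B_t/5)/25) dB_t

Itô's formula for f(B_t) gives d f(B_t) = f'(B_t) dB_t + (1/2) f''(B_t) dt. Compute derivatives of f(x) = 6*exp(6*x/5)/5:
  f'(x)  = 36*exp(6*x/5)/25
  f''(x) = 216*exp(6*x/5)/125
Substitute x = B_t and multiply the f'' term by 1/2:
  drift     = (1/2) * (216*exp(6*x/5)/125) evaluated at B_t = 108*exp(6*B_t/5)/125
  diffusion = (36*exp(6*x/5)/25) evaluated at B_t = 36*exp(6*B_t/5)/25
Therefore d(6*exp(6*B_t/5)/5) = (108*exp(6*B_t/5)/125) dt + (36*exp(6*B_t/5)/25) dB_t.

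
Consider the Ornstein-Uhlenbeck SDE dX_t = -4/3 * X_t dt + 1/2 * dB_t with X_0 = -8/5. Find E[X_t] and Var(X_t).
E[X_t] = -8*exp(-4*t/3)/5; Var(X_t) = 3/32 - 3*exp(-8*t/3)/32

The OU SDE dX = -theta X dt + sigma dB admits the integrating factor exp(theta t): d(exp(theta t) X_t) = sigma exp(theta t) dB_t. Integrating from 0 to t:
  X_t = x_0 * exp(-theta t) + sigma * int_0^t exp(-theta (t-s)) dB_s.
The Itô integral has mean 0 and (by the Itô isometry) variance sigma^2 * int_0^t exp(-2 theta (t - s)) ds = sigma^2 * (1 - exp(-2 theta t)) / (2 theta).
With theta = 4/3, sigma = 1/2, x_0 = -8/5:
  E[X_t] = -8/5 * exp(-4/3 t) = -8*exp(-4*t/3)/5
  Var(X_t) = (1/2)^2 * (1 - exp(-2*4/3 t)) / (2 * 4/3) = 3/32 - 3*exp(-8*t/3)/32.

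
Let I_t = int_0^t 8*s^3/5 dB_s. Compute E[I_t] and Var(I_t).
E[I_t] = 0; Var(I_t) = 64*t^7/175

The Itô integral of a deterministic integrand f(s) has mean 0 because each increment f(s) * (B_{s+ds} - B_s) has mean 0. By the Itô isometry:
  Var( int_0^t f(s) dB_s ) = E[ (int_0^t f(s) dB_s)^2 ] = int_0^t f(s)^2 ds.
Here f(s) = 8*s^3/5, so f(s)^2 = 64*s^6/25. Integrate:
  int_0^t (64*s^6/25) ds = 64*t^7/175.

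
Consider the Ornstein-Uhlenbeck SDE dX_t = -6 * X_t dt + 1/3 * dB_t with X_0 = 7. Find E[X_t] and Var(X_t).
E[X_t] = 7*exp(-6*t); Var(X_t) = 1/108 - exp(-12*t)/108

The OU SDE dX = -theta X dt + sigma dB admits the integrating factor exp(theta t): d(exp(theta t) X_t) = sigma exp(theta t) dB_t. Integrating from 0 to t:
  X_t = x_0 * exp(-theta t) + sigma * int_0^t exp(-theta (t-s)) dB_s.
The Itô integral has mean 0 and (by the Itô isometry) variance sigma^2 * int_0^t exp(-2 theta (t - s)) ds = sigma^2 * (1 - exp(-2 theta t)) / (2 theta).
With theta = 6, sigma = 1/3, x_0 = 7:
  E[X_t] = 7 * exp(-6 t) = 7*exp(-6*t)
  Var(X_t) = (1/3)^2 * (1 - exp(-2*6 t)) / (2 * 6) = 1/108 - exp(-12*t)/108.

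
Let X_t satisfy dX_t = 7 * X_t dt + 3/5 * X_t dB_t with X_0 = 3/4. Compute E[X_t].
E[X_t] = 3*exp(7*t)/4

For GBM dX = mu X dt + sigma X dB with X_0 = x_0, apply Itô to Y = log X: dY = (mu - sigma^2/2) dt + sigma dB, so Y_t = log(x_0) + (mu - sigma^2/2) t + sigma B_t and hence X_t = x_0 * exp((mu - sigma^2/2) t + sigma B_t).
With mu = 7, sigma = 3/5, x_0 = 3/4, this gives:
  X_t = 3/4 * exp((341/50) * t + (3/5) * B_t).
Since sigma*B_t ~ Normal(0, sigma^2 t), E[exp(sigma*B_t)] = exp(sigma^2 t / 2); so E[X_t] = x_0 * exp((mu - sigma^2/2) t) * exp(sigma^2 t / 2) = x_0 * exp(mu t) = 3*exp(7*t)/4.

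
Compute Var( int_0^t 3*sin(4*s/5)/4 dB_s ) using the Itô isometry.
Var = 9*t/32 - 45*sin(4*t/5)*cos(4*t/5)/128

The Itô integral of a deterministic integrand f(s) has mean 0 because each increment f(s) * (B_{s+ds} - B_s) has mean 0. By the Itô isometry:
  Var( int_0^t f(s) dB_s ) = E[ (int_0^t f(s) dB_s)^2 ] = int_0^t f(s)^2 ds.
Here f(s) = 3*sin(4*s/5)/4, so f(s)^2 = 9*sin(4*s/5)^2/16. Integrate:
  int_0^t (9*sin(4*s/5)^2/16) ds = 9*t/32 - 45*sin(4*t/5)*cos(4*t/5)/128.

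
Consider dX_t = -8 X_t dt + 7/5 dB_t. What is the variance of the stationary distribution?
lim Var(X_t) = 49/400

The OU SDE dX = -theta X dt + sigma dB admits the integrating factor exp(theta t): d(exp(theta t) X_t) = sigma exp(theta t) dB_t. Integrating from 0 to t gives X_t = x_0 * exp(-theta t) + sigma * int_0^t exp(-theta (t-s)) dB_s for any initial x_0. The Itô integral has variance (by the Itô isometry) sigma^2 * int_0^t exp(-2 theta (t - s)) ds = sigma^2 * (1 - exp(-2 theta t)) / (2 theta), independent of x_0.
With theta = 8, sigma = 7/5:
  Var(X_t) = (7/5)^2 * (1 - exp(-2*8 t)) / (2 * 8) = 49/400 - 49*exp(-16*t)/400.
As t -> infinity, exp(-2*8 t) -> 0, so the stationary variance is sigma^2 / (2 theta) = 49/400.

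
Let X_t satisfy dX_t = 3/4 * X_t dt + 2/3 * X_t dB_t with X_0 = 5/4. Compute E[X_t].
E[X_t] = 5*exp(3*t/4)/4

For GBM dX = mu X dt + sigma X dB with X_0 = x_0, apply Itô to Y = log X: dY = (mu - sigma^2/2) dt + sigma dB, so Y_t = log(x_0) + (mu - sigma^2/2) t + sigma B_t and hence X_t = x_0 * exp((mu - sigma^2/2) t + sigma B_t).
With mu = 3/4, sigma = 2/3, x_0 = 5/4, this gives:
  X_t = 5/4 * exp((19/36) * t + (2/3) * B_t).
Since sigma*B_t ~ Normal(0, sigma^2 t), E[exp(sigma*B_t)] = exp(sigma^2 t / 2); so E[X_t] = x_0 * exp((mu - sigma^2/2) t) * exp(sigma^2 t / 2) = x_0 * exp(mu t) = 5*exp(3*t/4)/4.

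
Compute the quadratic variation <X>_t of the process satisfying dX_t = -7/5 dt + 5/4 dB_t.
<X>_t = 25*t/16

For an Itô process dX_t = a(t) dt + b(t) dB_t, the quadratic variation is <X>_t = int_0^t b(s)^2 ds (the drift term does not contribute). Here b(s) = 5/4, so
  b(s)^2 = 25/16.
Integrating from 0 to t:
  <X>_t = int_0^t (25/16) ds = 25*t/16.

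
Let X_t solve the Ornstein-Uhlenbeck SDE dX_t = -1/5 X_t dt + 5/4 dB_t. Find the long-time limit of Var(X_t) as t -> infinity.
lim Var(X_t) = 125/32

The OU SDE dX = -theta X dt + sigma dB admits the integrating factor exp(theta t): d(exp(theta t) X_t) = sigma exp(theta t) dB_t. Integrating from 0 to t gives X_t = x_0 * exp(-theta t) + sigma * int_0^t exp(-theta (t-s)) dB_s for any initial x_0. The Itô integral has variance (by the Itô isometry) sigma^2 * int_0^t exp(-2 theta (t - s)) ds = sigma^2 * (1 - exp(-2 theta t)) / (2 theta), independent of x_0.
With theta = 1/5, sigma = 5/4:
  Var(X_t) = (5/4)^2 * (1 - exp(-2*1/5 t)) / (2 * 1/5) = 125/32 - 125*exp(-2*t/5)/32.
As t -> infinity, exp(-2*1/5 t) -> 0, so the stationary variance is sigma^2 / (2 theta) = 125/32.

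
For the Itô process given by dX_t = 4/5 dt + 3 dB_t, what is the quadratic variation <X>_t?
<X>_t = 9*t

For an Itô process dX_t = a(t) dt + b(t) dB_t, the quadratic variation is <X>_t = int_0^t b(s)^2 ds (the drift term does not contribute). Here b(s) = 3, so
  b(s)^2 = 9.
Integrating from 0 to t:
  <X>_t = int_0^t (9) ds = 9*t.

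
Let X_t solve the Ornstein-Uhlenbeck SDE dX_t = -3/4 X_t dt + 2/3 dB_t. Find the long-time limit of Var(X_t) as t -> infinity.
lim Var(X_t) = 8/27

The OU SDE dX = -theta X dt + sigma dB admits the integrating factor exp(theta t): d(exp(theta t) X_t) = sigma exp(theta t) dB_t. Integrating from 0 to t gives X_t = x_0 * exp(-theta t) + sigma * int_0^t exp(-theta (t-s)) dB_s for any initial x_0. The Itô integral has variance (by the Itô isometry) sigma^2 * int_0^t exp(-2 theta (t - s)) ds = sigma^2 * (1 - exp(-2 theta t)) / (2 theta), independent of x_0.
With theta = 3/4, sigma = 2/3:
  Var(X_t) = (2/3)^2 * (1 - exp(-2*3/4 t)) / (2 * 3/4) = 8/27 - 8*exp(-3*t/2)/27.
As t -> infinity, exp(-2*3/4 t) -> 0, so the stationary variance is sigma^2 / (2 theta) = 8/27.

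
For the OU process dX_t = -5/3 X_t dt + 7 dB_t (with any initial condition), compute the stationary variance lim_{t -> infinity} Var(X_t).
lim Var(X_t) = 147/10

The OU SDE dX = -theta X dt + sigma dB admits the integrating factor exp(theta t): d(exp(theta t) X_t) = sigma exp(theta t) dB_t. Integrating from 0 to t gives X_t = x_0 * exp(-theta t) + sigma * int_0^t exp(-theta (t-s)) dB_s for any initial x_0. The Itô integral has variance (by the Itô isometry) sigma^2 * int_0^t exp(-2 theta (t - s)) ds = sigma^2 * (1 - exp(-2 theta t)) / (2 theta), independent of x_0.
With theta = 5/3, sigma = 7:
  Var(X_t) = (7)^2 * (1 - exp(-2*5/3 t)) / (2 * 5/3) = 147/10 - 147*exp(-10*t/3)/10.
As t -> infinity, exp(-2*5/3 t) -> 0, so the stationary variance is sigma^2 / (2 theta) = 147/10.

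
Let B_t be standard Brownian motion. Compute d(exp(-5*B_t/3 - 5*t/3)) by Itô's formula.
d(exp(-5*B_t/3 - 5*t/3)) = (-5*exp(-5*B_t/3 - 5*t/3)/18) dt + (-5*exp(-5*B_t/3 - 5*t/3)/3) dB_t

Itô's formula for f(t, x): d f(t, B_t) = (f_t + (1/2) f_xx) dt + f_x dB_t. Compute partials of f(t, x) = exp(-5*t/3 - 5*x/3):
  f_t(t,x)  = -5*exp(-5*t/3 - 5*x/3)/3
  f_x(t,x)  = -5*exp(-5*t/3 - 5*x/3)/3
  f_xx(t,x) = 25*exp(-5*t/3 - 5*x/3)/9
Assemble drift = f_t + (1/2) f_xx = -5*exp(-5*t/3 - 5*x/3)/18 and diffusion = f_x = -5*exp(-5*t/3 - 5*x/3)/3. Substituting x = B_t:
  d(exp(-5*B_t/3 - 5*t/3)) = (-5*exp(-5*B_t/3 - 5*t/3)/18) dt + (-5*exp(-5*B_t/3 - 5*t/3)/3) dB_t.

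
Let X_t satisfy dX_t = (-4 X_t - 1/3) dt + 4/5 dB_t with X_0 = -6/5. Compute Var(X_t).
Var(X_t) = 2/25 - 2*exp(-8*t)/25

The variance V(t) = Var(X_t) satisfies V'(t) = 2 a V(t) + c^2 with V(0) = 0 (drift coefficient is linear in X, diffusion is constant). With a = -4, c = 4/5, the solution is
  V(t) = (c^2 / (2 a)) * (exp(2 a t) - 1)
       = ((4/5)^2 / (2*(-4))) * (exp((-8) t) - 1)
       = 2/25 - 2*exp(-8*t)/25.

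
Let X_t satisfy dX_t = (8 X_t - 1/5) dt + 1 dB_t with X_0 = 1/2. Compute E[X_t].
E[X_t] = 19*exp(8*t)/40 + 1/40

Taking expectations and using E[dB_t] = 0, the mean m(t) = E[X_t] satisfies the ODE m'(t) = a m(t) + b with m(0) = x_0. With a = 8, b = -1/5, x_0 = 1/2, the solution is
  m(t) = x_0 * exp(a t) + (b/a) * (exp(a t) - 1)
       = (1/2) * exp(8 t) + ((-1/5)/8) * (exp(8 t) - 1)
       = 19*exp(8*t)/40 + 1/40.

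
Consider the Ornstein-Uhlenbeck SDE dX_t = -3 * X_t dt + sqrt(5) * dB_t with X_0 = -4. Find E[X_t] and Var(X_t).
E[X_t] = -4*exp(-3*t); Var(X_t) = 5/6 - 5*exp(-6*t)/6

The OU SDE dX = -theta X dt + sigma dB admits the integrating factor exp(theta t): d(exp(theta t) X_t) = sigma exp(theta t) dB_t. Integrating from 0 to t:
  X_t = x_0 * exp(-theta t) + sigma * int_0^t exp(-theta (t-s)) dB_s.
The Itô integral has mean 0 and (by the Itô isometry) variance sigma^2 * int_0^t exp(-2 theta (t - s)) ds = sigma^2 * (1 - exp(-2 theta t)) / (2 theta).
With theta = 3, sigma = sqrt(5), x_0 = -4:
  E[X_t] = -4 * exp(-3 t) = -4*exp(-3*t)
  Var(X_t) = (sqrt(5))^2 * (1 - exp(-2*3 t)) / (2 * 3) = 5/6 - 5*exp(-6*t)/6.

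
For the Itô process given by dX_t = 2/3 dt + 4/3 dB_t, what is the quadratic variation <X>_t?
<X>_t = 16*t/9

For an Itô process dX_t = a(t) dt + b(t) dB_t, the quadratic variation is <X>_t = int_0^t b(s)^2 ds (the drift term does not contribute). Here b(s) = 4/3, so
  b(s)^2 = 16/9.
Integrating from 0 to t:
  <X>_t = int_0^t (16/9) ds = 16*t/9.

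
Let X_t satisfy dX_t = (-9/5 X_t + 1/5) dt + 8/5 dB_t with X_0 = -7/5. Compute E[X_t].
E[X_t] = 1/9 - 68*exp(-9*t/5)/45

Taking expectations and using E[dB_t] = 0, the mean m(t) = E[X_t] satisfies the ODE m'(t) = a m(t) + b with m(0) = x_0. With a = -9/5, b = 1/5, x_0 = -7/5, the solution is
  m(t) = x_0 * exp(a t) + (b/a) * (exp(a t) - 1)
       = (-7/5) * exp((-9/5) t) + ((1/5)/(-9/5)) * (exp((-9/5) t) - 1)
       = 1/9 - 68*exp(-9*t/5)/45.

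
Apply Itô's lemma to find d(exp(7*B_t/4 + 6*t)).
d(exp(7*B_t/4 + 6*t)) = (241*exp(7*B_t/4 + 6*t)/32) dt + (7*exp(7*B_t/4 + 6*t)/4) dB_t

Itô's formula for f(t, x): d f(t, B_t) = (f_t + (1/2) f_xx) dt + f_x dB_t. Compute partials of f(t, x) = exp(6*t + 7*x/4):
  f_t(t,x)  = 6*exp(6*t + 7*x/4)
  f_x(t,x)  = 7*exp(6*t + 7*x/4)/4
  f_xx(t,x) = 49*exp(6*t + 7*x/4)/16
Assemble drift = f_t + (1/2) f_xx = 241*exp(6*t + 7*x/4)/32 and diffusion = f_x = 7*exp(6*t + 7*x/4)/4. Substituting x = B_t:
  d(exp(7*B_t/4 + 6*t)) = (241*exp(7*B_t/4 + 6*t)/32) dt + (7*exp(7*B_t/4 + 6*t)/4) dB_t.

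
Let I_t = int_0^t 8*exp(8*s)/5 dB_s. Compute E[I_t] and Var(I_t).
E[I_t] = 0; Var(I_t) = 4*exp(16*t)/25 - 4/25

The Itô integral of a deterministic integrand f(s) has mean 0 because each increment f(s) * (B_{s+ds} - B_s) has mean 0. By the Itô isometry:
  Var( int_0^t f(s) dB_s ) = E[ (int_0^t f(s) dB_s)^2 ] = int_0^t f(s)^2 ds.
Here f(s) = 8*exp(8*s)/5, so f(s)^2 = 64*exp(16*s)/25. Integrate:
  int_0^t (64*exp(16*s)/25) ds = 4*exp(16*t)/25 - 4/25.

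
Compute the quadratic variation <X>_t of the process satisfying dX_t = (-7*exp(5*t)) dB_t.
<X>_t = 49*exp(10*t)/10 - 49/10

For an Itô process dX_t = a(t) dt + b(t) dB_t, the quadratic variation is <X>_t = int_0^t b(s)^2 ds (the drift term does not contribute). Here b(s) = -7*exp(5*s), so
  b(s)^2 = 49*exp(10*s).
Integrating from 0 to t:
  <X>_t = int_0^t (49*exp(10*s)) ds = 49*exp(10*t)/10 - 49/10.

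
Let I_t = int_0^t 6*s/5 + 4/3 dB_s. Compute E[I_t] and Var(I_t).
E[I_t] = 0; Var(I_t) = 4*t*(27*t^2 + 90*t + 100)/225

The Itô integral of a deterministic integrand f(s) has mean 0 because each increment f(s) * (B_{s+ds} - B_s) has mean 0. By the Itô isometry:
  Var( int_0^t f(s) dB_s ) = E[ (int_0^t f(s) dB_s)^2 ] = int_0^t f(s)^2 ds.
Here f(s) = 6*s/5 + 4/3, so f(s)^2 = 4*(9*s + 10)^2/225. Integrate:
  int_0^t (4*(9*s + 10)^2/225) ds = 4*t*(27*t^2 + 90*t + 100)/225.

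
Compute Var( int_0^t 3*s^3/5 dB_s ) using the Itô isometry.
Var = 9*t^7/175

The Itô integral of a deterministic integrand f(s) has mean 0 because each increment f(s) * (B_{s+ds} - B_s) has mean 0. By the Itô isometry:
  Var( int_0^t f(s) dB_s ) = E[ (int_0^t f(s) dB_s)^2 ] = int_0^t f(s)^2 ds.
Here f(s) = 3*s^3/5, so f(s)^2 = 9*s^6/25. Integrate:
  int_0^t (9*s^6/25) ds = 9*t^7/175.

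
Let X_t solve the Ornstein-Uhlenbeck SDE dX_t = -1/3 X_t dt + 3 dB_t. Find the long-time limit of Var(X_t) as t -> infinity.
lim Var(X_t) = 27/2

The OU SDE dX = -theta X dt + sigma dB admits the integrating factor exp(theta t): d(exp(theta t) X_t) = sigma exp(theta t) dB_t. Integrating from 0 to t gives X_t = x_0 * exp(-theta t) + sigma * int_0^t exp(-theta (t-s)) dB_s for any initial x_0. The Itô integral has variance (by the Itô isometry) sigma^2 * int_0^t exp(-2 theta (t - s)) ds = sigma^2 * (1 - exp(-2 theta t)) / (2 theta), independent of x_0.
With theta = 1/3, sigma = 3:
  Var(X_t) = (3)^2 * (1 - exp(-2*1/3 t)) / (2 * 1/3) = 27/2 - 27*exp(-2*t/3)/2.
As t -> infinity, exp(-2*1/3 t) -> 0, so the stationary variance is sigma^2 / (2 theta) = 27/2.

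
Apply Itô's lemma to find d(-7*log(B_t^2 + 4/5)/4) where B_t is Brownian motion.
d(-7*log(B_t^2 + 4/5)/4) = (35*(5*B_t^2 - 4)/(4*(5*B_t^2 + 4)^2)) dt + (-35*B_t/(10*B_t^2 + 8)) dB_t

Itô's formula for f(B_t) gives d f(B_t) = f'(B_t) dB_t + (1/2) f''(B_t) dt. Compute derivatives of f(x) = -7*log(x^2 + 4/5)/4:
  f'(x)  = -35*x/(10*x^2 + 8)
  f''(x) = 35*(5*x^2 - 4)/(2*(5*x^2 + 4)^2)
Substitute x = B_t and multiply the f'' term by 1/2:
  drift     = (1/2) * (35*(5*x^2 - 4)/(2*(5*x^2 + 4)^2)) evaluated at B_t = 35*(5*B_t^2 - 4)/(4*(5*B_t^2 + 4)^2)
  diffusion = (-35*x/(10*x^2 + 8)) evaluated at B_t = -35*B_t/(10*B_t^2 + 8)
Therefore d(-7*log(B_t^2 + 4/5)/4) = (35*(5*B_t^2 - 4)/(4*(5*B_t^2 + 4)^2)) dt + (-35*B_t/(10*B_t^2 + 8)) dB_t.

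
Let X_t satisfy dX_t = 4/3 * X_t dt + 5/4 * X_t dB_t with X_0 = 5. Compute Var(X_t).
Var(X_t) = 25*(exp(25*t/16) - 1)*exp(8*t/3)

For GBM dX = mu X dt + sigma X dB with X_0 = x_0, apply Itô to Y = log X: dY = (mu - sigma^2/2) dt + sigma dB, so Y_t = log(x_0) + (mu - sigma^2/2) t + sigma B_t and hence X_t = x_0 * exp((mu - sigma^2/2) t + sigma B_t).
With mu = 4/3, sigma = 5/4, x_0 = 5, this gives:
  X_t = 5 * exp((53/96) * t + (5/4) * B_t).
Since sigma*B_t ~ Normal(0, sigma^2 t), E[exp(sigma*B_t)] = exp(sigma^2 t / 2); so E[X_t] = x_0 * exp((mu - sigma^2/2) t) * exp(sigma^2 t / 2) = x_0 * exp(mu t) = 5*exp(4*t/3).
Var(X_t) = E[X_t^2] - (E[X_t])^2 = x_0^2 * exp(2 mu t) * (exp(sigma^2 t) - 1) = 25*(exp(25*t/16) - 1)*exp(8*t/3).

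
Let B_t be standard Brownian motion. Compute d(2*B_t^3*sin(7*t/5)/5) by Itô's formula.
d(2*B_t^3*sin(7*t/5)/5) = (2*B_t*(7*B_t^2*cos(7*t/5) + 15*sin(7*t/5))/25) dt + (6*B_t^2*sin(7*t/5)/5) dB_t

Itô's formula for f(t, x): d f(t, B_t) = (f_t + (1/2) f_xx) dt + f_x dB_t. Compute partials of f(t, x) = 2*x^3*sin(7*t/5)/5:
  f_t(t,x)  = 14*x^3*cos(7*t/5)/25
  f_x(t,x)  = 6*x^2*sin(7*t/5)/5
  f_xx(t,x) = 12*x*sin(7*t/5)/5
Assemble drift = f_t + (1/2) f_xx = 2*x*(7*x^2*cos(7*t/5) + 15*sin(7*t/5))/25 and diffusion = f_x = 6*x^2*sin(7*t/5)/5. Substituting x = B_t:
  d(2*B_t^3*sin(7*t/5)/5) = (2*B_t*(7*B_t^2*cos(7*t/5) + 15*sin(7*t/5))/25) dt + (6*B_t^2*sin(7*t/5)/5) dB_t.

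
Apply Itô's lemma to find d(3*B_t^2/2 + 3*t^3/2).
d(3*B_t^2/2 + 3*t^3/2) = (9*t^2/2 + 3/2) dt + (3*B_t) dB_t

Itô's formula for f(t, x): d f(t, B_t) = (f_t + (1/2) f_xx) dt + f_x dB_t. Compute partials of f(t, x) = 3*t^3/2 + 3*x^2/2:
  f_t(t,x)  = 9*t^2/2
  f_x(t,x)  = 3*x
  f_xx(t,x) = 3
Assemble drift = f_t + (1/2) f_xx = 9*t^2/2 + 3/2 and diffusion = f_x = 3*x. Substituting x = B_t:
  d(3*B_t^2/2 + 3*t^3/2) = (9*t^2/2 + 3/2) dt + (3*B_t) dB_t.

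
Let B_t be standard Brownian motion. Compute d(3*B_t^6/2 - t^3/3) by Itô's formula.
d(3*B_t^6/2 - t^3/3) = (45*B_t^4/2 - t^2) dt + (9*B_t^5) dB_t

Itô's formula for f(t, x): d f(t, B_t) = (f_t + (1/2) f_xx) dt + f_x dB_t. Compute partials of f(t, x) = -t^3/3 + 3*x^6/2:
  f_t(t,x)  = -t^2
  f_x(t,x)  = 9*x^5
  f_xx(t,x) = 45*x^4
Assemble drift = f_t + (1/2) f_xx = -t^2 + 45*x^4/2 and diffusion = f_x = 9*x^5. Substituting x = B_t:
  d(3*B_t^6/2 - t^3/3) = (45*B_t^4/2 - t^2) dt + (9*B_t^5) dB_t.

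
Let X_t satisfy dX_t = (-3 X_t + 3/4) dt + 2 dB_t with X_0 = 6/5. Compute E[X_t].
E[X_t] = 1/4 + 19*exp(-3*t)/20

Taking expectations and using E[dB_t] = 0, the mean m(t) = E[X_t] satisfies the ODE m'(t) = a m(t) + b with m(0) = x_0. With a = -3, b = 3/4, x_0 = 6/5, the solution is
  m(t) = x_0 * exp(a t) + (b/a) * (exp(a t) - 1)
       = (6/5) * exp((-3) t) + ((3/4)/(-3)) * (exp((-3) t) - 1)
       = 1/4 + 19*exp(-3*t)/20.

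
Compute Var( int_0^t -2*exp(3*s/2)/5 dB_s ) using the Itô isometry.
Var = 4*exp(3*t)/75 - 4/75

The Itô integral of a deterministic integrand f(s) has mean 0 because each increment f(s) * (B_{s+ds} - B_s) has mean 0. By the Itô isometry:
  Var( int_0^t f(s) dB_s ) = E[ (int_0^t f(s) dB_s)^2 ] = int_0^t f(s)^2 ds.
Here f(s) = -2*exp(3*s/2)/5, so f(s)^2 = 4*exp(3*s)/25. Integrate:
  int_0^t (4*exp(3*s)/25) ds = 4*exp(3*t)/75 - 4/75.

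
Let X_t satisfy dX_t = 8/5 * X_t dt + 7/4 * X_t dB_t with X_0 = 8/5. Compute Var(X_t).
Var(X_t) = 64*(exp(49*t/16) - 1)*exp(16*t/5)/25

For GBM dX = mu X dt + sigma X dB with X_0 = x_0, apply Itô to Y = log X: dY = (mu - sigma^2/2) dt + sigma dB, so Y_t = log(x_0) + (mu - sigma^2/2) t + sigma B_t and hence X_t = x_0 * exp((mu - sigma^2/2) t + sigma B_t).
With mu = 8/5, sigma = 7/4, x_0 = 8/5, this gives:
  X_t = 8/5 * exp((11/160) * t + (7/4) * B_t).
Since sigma*B_t ~ Normal(0, sigma^2 t), E[exp(sigma*B_t)] = exp(sigma^2 t / 2); so E[X_t] = x_0 * exp((mu - sigma^2/2) t) * exp(sigma^2 t / 2) = x_0 * exp(mu t) = 8*exp(8*t/5)/5.
Var(X_t) = E[X_t^2] - (E[X_t])^2 = x_0^2 * exp(2 mu t) * (exp(sigma^2 t) - 1) = 64*(exp(49*t/16) - 1)*exp(16*t/5)/25.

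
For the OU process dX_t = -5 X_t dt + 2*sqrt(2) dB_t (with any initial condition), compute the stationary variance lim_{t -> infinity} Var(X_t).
lim Var(X_t) = 4/5

The OU SDE dX = -theta X dt + sigma dB admits the integrating factor exp(theta t): d(exp(theta t) X_t) = sigma exp(theta t) dB_t. Integrating from 0 to t gives X_t = x_0 * exp(-theta t) + sigma * int_0^t exp(-theta (t-s)) dB_s for any initial x_0. The Itô integral has variance (by the Itô isometry) sigma^2 * int_0^t exp(-2 theta (t - s)) ds = sigma^2 * (1 - exp(-2 theta t)) / (2 theta), independent of x_0.
With theta = 5, sigma = 2*sqrt(2):
  Var(X_t) = (2*sqrt(2))^2 * (1 - exp(-2*5 t)) / (2 * 5) = 4/5 - 4*exp(-10*t)/5.
As t -> infinity, exp(-2*5 t) -> 0, so the stationary variance is sigma^2 / (2 theta) = 4/5.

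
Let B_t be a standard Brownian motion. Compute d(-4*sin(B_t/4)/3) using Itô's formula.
d(-4*sin(B_t/4)/3) = (sin(B_t/4)/24) dt + (-cos(B_t/4)/3) dB_t

Itô's formula for f(B_t) gives d f(B_t) = f'(B_t) dB_t + (1/2) f''(B_t) dt. Compute derivatives of f(x) = -4*sin(x/4)/3:
  f'(x)  = -cos(x/4)/3
  f''(x) = sin(x/4)/12
Substitute x = B_t and multiply the f'' term by 1/2:
  drift     = (1/2) * (sin(x/4)/12) evaluated at B_t = sin(B_t/4)/24
  diffusion = (-cos(x/4)/3) evaluated at B_t = -cos(B_t/4)/3
Therefore d(-4*sin(B_t/4)/3) = (sin(B_t/4)/24) dt + (-cos(B_t/4)/3) dB_t.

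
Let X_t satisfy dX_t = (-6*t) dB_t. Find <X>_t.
<X>_t = 12*t^3

For an Itô process dX_t = a(t) dt + b(t) dB_t, the quadratic variation is <X>_t = int_0^t b(s)^2 ds (the drift term does not contribute). Here b(s) = -6*s, so
  b(s)^2 = 36*s^2.
Integrating from 0 to t:
  <X>_t = int_0^t (36*s^2) ds = 12*t^3.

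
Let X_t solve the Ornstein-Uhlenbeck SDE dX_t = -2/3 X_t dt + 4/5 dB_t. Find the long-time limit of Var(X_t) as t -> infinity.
lim Var(X_t) = 12/25

The OU SDE dX = -theta X dt + sigma dB admits the integrating factor exp(theta t): d(exp(theta t) X_t) = sigma exp(theta t) dB_t. Integrating from 0 to t gives X_t = x_0 * exp(-theta t) + sigma * int_0^t exp(-theta (t-s)) dB_s for any initial x_0. The Itô integral has variance (by the Itô isometry) sigma^2 * int_0^t exp(-2 theta (t - s)) ds = sigma^2 * (1 - exp(-2 theta t)) / (2 theta), independent of x_0.
With theta = 2/3, sigma = 4/5:
  Var(X_t) = (4/5)^2 * (1 - exp(-2*2/3 t)) / (2 * 2/3) = 12/25 - 12*exp(-4*t/3)/25.
As t -> infinity, exp(-2*2/3 t) -> 0, so the stationary variance is sigma^2 / (2 theta) = 12/25.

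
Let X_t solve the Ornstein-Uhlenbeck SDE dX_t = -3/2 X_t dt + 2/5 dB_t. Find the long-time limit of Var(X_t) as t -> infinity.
lim Var(X_t) = 4/75

The OU SDE dX = -theta X dt + sigma dB admits the integrating factor exp(theta t): d(exp(theta t) X_t) = sigma exp(theta t) dB_t. Integrating from 0 to t gives X_t = x_0 * exp(-theta t) + sigma * int_0^t exp(-theta (t-s)) dB_s for any initial x_0. The Itô integral has variance (by the Itô isometry) sigma^2 * int_0^t exp(-2 theta (t - s)) ds = sigma^2 * (1 - exp(-2 theta t)) / (2 theta), independent of x_0.
With theta = 3/2, sigma = 2/5:
  Var(X_t) = (2/5)^2 * (1 - exp(-2*3/2 t)) / (2 * 3/2) = 4/75 - 4*exp(-3*t)/75.
As t -> infinity, exp(-2*3/2 t) -> 0, so the stationary variance is sigma^2 / (2 theta) = 4/75.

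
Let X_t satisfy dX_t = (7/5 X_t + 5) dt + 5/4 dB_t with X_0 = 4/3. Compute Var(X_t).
Var(X_t) = 125*exp(14*t/5)/224 - 125/224

The variance V(t) = Var(X_t) satisfies V'(t) = 2 a V(t) + c^2 with V(0) = 0 (drift coefficient is linear in X, diffusion is constant). With a = 7/5, c = 5/4, the solution is
  V(t) = (c^2 / (2 a)) * (exp(2 a t) - 1)
       = ((5/4)^2 / (2*(7/5))) * (exp((14/5) t) - 1)
       = 125*exp(14*t/5)/224 - 125/224.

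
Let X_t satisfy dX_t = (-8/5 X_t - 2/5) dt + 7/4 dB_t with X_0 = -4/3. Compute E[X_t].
E[X_t] = -1/4 - 13*exp(-8*t/5)/12

Taking expectations and using E[dB_t] = 0, the mean m(t) = E[X_t] satisfies the ODE m'(t) = a m(t) + b with m(0) = x_0. With a = -8/5, b = -2/5, x_0 = -4/3, the solution is
  m(t) = x_0 * exp(a t) + (b/a) * (exp(a t) - 1)
       = (-4/3) * exp((-8/5) t) + ((-2/5)/(-8/5)) * (exp((-8/5) t) - 1)
       = -1/4 - 13*exp(-8*t/5)/12.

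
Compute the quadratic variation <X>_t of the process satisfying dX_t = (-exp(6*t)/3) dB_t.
<X>_t = exp(12*t)/108 - 1/108

For an Itô process dX_t = a(t) dt + b(t) dB_t, the quadratic variation is <X>_t = int_0^t b(s)^2 ds (the drift term does not contribute). Here b(s) = -exp(6*s)/3, so
  b(s)^2 = exp(12*s)/9.
Integrating from 0 to t:
  <X>_t = int_0^t (exp(12*s)/9) ds = exp(12*t)/108 - 1/108.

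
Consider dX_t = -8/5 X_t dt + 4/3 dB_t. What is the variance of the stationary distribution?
lim Var(X_t) = 5/9

The OU SDE dX = -theta X dt + sigma dB admits the integrating factor exp(theta t): d(exp(theta t) X_t) = sigma exp(theta t) dB_t. Integrating from 0 to t gives X_t = x_0 * exp(-theta t) + sigma * int_0^t exp(-theta (t-s)) dB_s for any initial x_0. The Itô integral has variance (by the Itô isometry) sigma^2 * int_0^t exp(-2 theta (t - s)) ds = sigma^2 * (1 - exp(-2 theta t)) / (2 theta), independent of x_0.
With theta = 8/5, sigma = 4/3:
  Var(X_t) = (4/3)^2 * (1 - exp(-2*8/5 t)) / (2 * 8/5) = 5/9 - 5*exp(-16*t/5)/9.
As t -> infinity, exp(-2*8/5 t) -> 0, so the stationary variance is sigma^2 / (2 theta) = 5/9.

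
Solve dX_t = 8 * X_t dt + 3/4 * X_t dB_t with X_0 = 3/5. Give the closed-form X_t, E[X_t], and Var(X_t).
X_t = 3/5 * exp((247/32) t + (3/4) B_t); E[X_t] = 3*exp(8*t)/5; Var(X_t) = 9*(exp(9*t/16) - 1)*exp(16*t)/25

For GBM dX = mu X dt + sigma X dB with X_0 = x_0, apply Itô to Y = log X: dY = (mu - sigma^2/2) dt + sigma dB, so Y_t = log(x_0) + (mu - sigma^2/2) t + sigma B_t and hence X_t = x_0 * exp((mu - sigma^2/2) t + sigma B_t).
With mu = 8, sigma = 3/4, x_0 = 3/5, this gives:
  X_t = 3/5 * exp((247/32) * t + (3/4) * B_t).
Since sigma*B_t ~ Normal(0, sigma^2 t), E[exp(sigma*B_t)] = exp(sigma^2 t / 2); so E[X_t] = x_0 * exp((mu - sigma^2/2) t) * exp(sigma^2 t / 2) = x_0 * exp(mu t) = 3*exp(8*t)/5.
Var(X_t) = E[X_t^2] - (E[X_t])^2 = x_0^2 * exp(2 mu t) * (exp(sigma^2 t) - 1) = 9*(exp(9*t/16) - 1)*exp(16*t)/25.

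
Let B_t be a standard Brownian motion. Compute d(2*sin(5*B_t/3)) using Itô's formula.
d(2*sin(5*B_t/3)) = (-25*sin(5*B_t/3)/9) dt + (10*cos(5*B_t/3)/3) dB_t

Itô's formula for f(B_t) gives d f(B_t) = f'(B_t) dB_t + (1/2) f''(B_t) dt. Compute derivatives of f(x) = 2*sin(5*x/3):
  f'(x)  = 10*cos(5*x/3)/3
  f''(x) = -50*sin(5*x/3)/9
Substitute x = B_t and multiply the f'' term by 1/2:
  drift     = (1/2) * (-50*sin(5*x/3)/9) evaluated at B_t = -25*sin(5*B_t/3)/9
  diffusion = (10*cos(5*x/3)/3) evaluated at B_t = 10*cos(5*B_t/3)/3
Therefore d(2*sin(5*B_t/3)) = (-25*sin(5*B_t/3)/9) dt + (10*cos(5*B_t/3)/3) dB_t.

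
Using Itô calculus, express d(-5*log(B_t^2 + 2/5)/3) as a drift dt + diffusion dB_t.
d(-5*log(B_t^2 + 2/5)/3) = (25*(5*B_t^2 - 2)/(3*(5*B_t^2 + 2)^2)) dt + (-50*B_t/(15*B_t^2 + 6)) dB_t

Itô's formula for f(B_t) gives d f(B_t) = f'(B_t) dB_t + (1/2) f''(B_t) dt. Compute derivatives of f(x) = -5*log(x^2 + 2/5)/3:
  f'(x)  = -50*x/(15*x^2 + 6)
  f''(x) = 50*(5*x^2 - 2)/(3*(5*x^2 + 2)^2)
Substitute x = B_t and multiply the f'' term by 1/2:
  drift     = (1/2) * (50*(5*x^2 - 2)/(3*(5*x^2 + 2)^2)) evaluated at B_t = 25*(5*B_t^2 - 2)/(3*(5*B_t^2 + 2)^2)
  diffusion = (-50*x/(15*x^2 + 6)) evaluated at B_t = -50*B_t/(15*B_t^2 + 6)
Therefore d(-5*log(B_t^2 + 2/5)/3) = (25*(5*B_t^2 - 2)/(3*(5*B_t^2 + 2)^2)) dt + (-50*B_t/(15*B_t^2 + 6)) dB_t.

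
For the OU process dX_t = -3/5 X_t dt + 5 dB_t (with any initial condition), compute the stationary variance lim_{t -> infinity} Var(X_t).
lim Var(X_t) = 125/6

The OU SDE dX = -theta X dt + sigma dB admits the integrating factor exp(theta t): d(exp(theta t) X_t) = sigma exp(theta t) dB_t. Integrating from 0 to t gives X_t = x_0 * exp(-theta t) + sigma * int_0^t exp(-theta (t-s)) dB_s for any initial x_0. The Itô integral has variance (by the Itô isometry) sigma^2 * int_0^t exp(-2 theta (t - s)) ds = sigma^2 * (1 - exp(-2 theta t)) / (2 theta), independent of x_0.
With theta = 3/5, sigma = 5:
  Var(X_t) = (5)^2 * (1 - exp(-2*3/5 t)) / (2 * 3/5) = 125/6 - 125*exp(-6*t/5)/6.
As t -> infinity, exp(-2*3/5 t) -> 0, so the stationary variance is sigma^2 / (2 theta) = 125/6.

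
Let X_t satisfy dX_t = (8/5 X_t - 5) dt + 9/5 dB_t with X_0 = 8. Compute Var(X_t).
Var(X_t) = 81*exp(16*t/5)/80 - 81/80

The variance V(t) = Var(X_t) satisfies V'(t) = 2 a V(t) + c^2 with V(0) = 0 (drift coefficient is linear in X, diffusion is constant). With a = 8/5, c = 9/5, the solution is
  V(t) = (c^2 / (2 a)) * (exp(2 a t) - 1)
       = ((9/5)^2 / (2*(8/5))) * (exp((16/5) t) - 1)
       = 81*exp(16*t/5)/80 - 81/80.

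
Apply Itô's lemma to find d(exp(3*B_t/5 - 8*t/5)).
d(exp(3*B_t/5 - 8*t/5)) = (-71*exp(3*B_t/5 - 8*t/5)/50) dt + (3*exp(3*B_t/5 - 8*t/5)/5) dB_t

Itô's formula for f(t, x): d f(t, B_t) = (f_t + (1/2) f_xx) dt + f_x dB_t. Compute partials of f(t, x) = exp(-8*t/5 + 3*x/5):
  f_t(t,x)  = -8*exp(-8*t/5 + 3*x/5)/5
  f_x(t,x)  = 3*exp(-8*t/5 + 3*x/5)/5
  f_xx(t,x) = 9*exp(-8*t/5 + 3*x/5)/25
Assemble drift = f_t + (1/2) f_xx = -71*exp(-8*t/5 + 3*x/5)/50 and diffusion = f_x = 3*exp(-8*t/5 + 3*x/5)/5. Substituting x = B_t:
  d(exp(3*B_t/5 - 8*t/5)) = (-71*exp(3*B_t/5 - 8*t/5)/50) dt + (3*exp(3*B_t/5 - 8*t/5)/5) dB_t.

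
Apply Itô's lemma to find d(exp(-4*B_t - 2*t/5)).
d(exp(-4*B_t - 2*t/5)) = (38*exp(-4*B_t - 2*t/5)/5) dt + (-4*exp(-4*B_t - 2*t/5)) dB_t

Itô's formula for f(t, x): d f(t, B_t) = (f_t + (1/2) f_xx) dt + f_x dB_t. Compute partials of f(t, x) = exp(-2*t/5 - 4*x):
  f_t(t,x)  = -2*exp(-2*t/5 - 4*x)/5
  f_x(t,x)  = -4*exp(-2*t/5 - 4*x)
  f_xx(t,x) = 16*exp(-2*t/5 - 4*x)
Assemble drift = f_t + (1/2) f_xx = 38*exp(-2*t/5 - 4*x)/5 and diffusion = f_x = -4*exp(-2*t/5 - 4*x). Substituting x = B_t:
  d(exp(-4*B_t - 2*t/5)) = (38*exp(-4*B_t - 2*t/5)/5) dt + (-4*exp(-4*B_t - 2*t/5)) dB_t.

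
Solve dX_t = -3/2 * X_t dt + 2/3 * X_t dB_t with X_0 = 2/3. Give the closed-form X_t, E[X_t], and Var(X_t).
X_t = 2/3 * exp((-31/18) t + (2/3) B_t); E[X_t] = 2*exp(-3*t/2)/3; Var(X_t) = (4*exp(4*t/9) - 4)*exp(-3*t)/9

For GBM dX = mu X dt + sigma X dB with X_0 = x_0, apply Itô to Y = log X: dY = (mu - sigma^2/2) dt + sigma dB, so Y_t = log(x_0) + (mu - sigma^2/2) t + sigma B_t and hence X_t = x_0 * exp((mu - sigma^2/2) t + sigma B_t).
With mu = -3/2, sigma = 2/3, x_0 = 2/3, this gives:
  X_t = 2/3 * exp((-31/18) * t + (2/3) * B_t).
Since sigma*B_t ~ Normal(0, sigma^2 t), E[exp(sigma*B_t)] = exp(sigma^2 t / 2); so E[X_t] = x_0 * exp((mu - sigma^2/2) t) * exp(sigma^2 t / 2) = x_0 * exp(mu t) = 2*exp(-3*t/2)/3.
Var(X_t) = E[X_t^2] - (E[X_t])^2 = x_0^2 * exp(2 mu t) * (exp(sigma^2 t) - 1) = (4*exp(4*t/9) - 4)*exp(-3*t)/9.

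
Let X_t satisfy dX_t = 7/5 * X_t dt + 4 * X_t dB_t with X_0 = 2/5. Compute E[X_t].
E[X_t] = 2*exp(7*t/5)/5

For GBM dX = mu X dt + sigma X dB with X_0 = x_0, apply Itô to Y = log X: dY = (mu - sigma^2/2) dt + sigma dB, so Y_t = log(x_0) + (mu - sigma^2/2) t + sigma B_t and hence X_t = x_0 * exp((mu - sigma^2/2) t + sigma B_t).
With mu = 7/5, sigma = 4, x_0 = 2/5, this gives:
  X_t = 2/5 * exp((-33/5) * t + (4) * B_t).
Since sigma*B_t ~ Normal(0, sigma^2 t), E[exp(sigma*B_t)] = exp(sigma^2 t / 2); so E[X_t] = x_0 * exp((mu - sigma^2/2) t) * exp(sigma^2 t / 2) = x_0 * exp(mu t) = 2*exp(7*t/5)/5.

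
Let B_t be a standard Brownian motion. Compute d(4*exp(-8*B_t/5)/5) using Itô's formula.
d(4*exp(-8*B_t/5)/5) = (128*exp(-8*B_t/5)/125) dt + (-32*exp(-8*B_t/5)/25) dB_t

Itô's formula for f(B_t) gives d f(B_t) = f'(B_t) dB_t + (1/2) f''(B_t) dt. Compute derivatives of f(x) = 4*exp(-8*x/5)/5:
  f'(x)  = -32*exp(-8*x/5)/25
  f''(x) = 256*exp(-8*x/5)/125
Substitute x = B_t and multiply the f'' term by 1/2:
  drift     = (1/2) * (256*exp(-8*x/5)/125) evaluated at B_t = 128*exp(-8*B_t/5)/125
  diffusion = (-32*exp(-8*x/5)/25) evaluated at B_t = -32*exp(-8*B_t/5)/25
Therefore d(4*exp(-8*B_t/5)/5) = (128*exp(-8*B_t/5)/125) dt + (-32*exp(-8*B_t/5)/25) dB_t.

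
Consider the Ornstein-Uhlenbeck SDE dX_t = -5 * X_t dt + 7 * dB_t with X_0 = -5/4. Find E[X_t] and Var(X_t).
E[X_t] = -5*exp(-5*t)/4; Var(X_t) = 49/10 - 49*exp(-10*t)/10

The OU SDE dX = -theta X dt + sigma dB admits the integrating factor exp(theta t): d(exp(theta t) X_t) = sigma exp(theta t) dB_t. Integrating from 0 to t:
  X_t = x_0 * exp(-theta t) + sigma * int_0^t exp(-theta (t-s)) dB_s.
The Itô integral has mean 0 and (by the Itô isometry) variance sigma^2 * int_0^t exp(-2 theta (t - s)) ds = sigma^2 * (1 - exp(-2 theta t)) / (2 theta).
With theta = 5, sigma = 7, x_0 = -5/4:
  E[X_t] = -5/4 * exp(-5 t) = -5*exp(-5*t)/4
  Var(X_t) = (7)^2 * (1 - exp(-2*5 t)) / (2 * 5) = 49/10 - 49*exp(-10*t)/10.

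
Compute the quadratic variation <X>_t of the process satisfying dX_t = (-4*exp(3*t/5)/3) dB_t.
<X>_t = 40*exp(6*t/5)/27 - 40/27

For an Itô process dX_t = a(t) dt + b(t) dB_t, the quadratic variation is <X>_t = int_0^t b(s)^2 ds (the drift term does not contribute). Here b(s) = -4*exp(3*s/5)/3, so
  b(s)^2 = 16*exp(6*s/5)/9.
Integrating from 0 to t:
  <X>_t = int_0^t (16*exp(6*s/5)/9) ds = 40*exp(6*t/5)/27 - 40/27.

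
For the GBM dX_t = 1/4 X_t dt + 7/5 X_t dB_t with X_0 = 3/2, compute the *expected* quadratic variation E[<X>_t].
E[<X>_t] = 147*exp(123*t/50)/82 - 147/82

<X>_t = int_0^t ((7/5) * X_s)^2 ds. Taking expectation inside the integral: E[<X>_t] = (7/5)^2 * int_0^t E[X_s^2] ds. For GBM, E[X_s^2] = x_0^2 * exp((2 mu + sigma^2) s). Integrating:
  E[<X>_t] = (7/5)^2 * (3/2)^2 * (exp((2*(1/4) + (7/5)^2) t) - 1) / (2*(1/4) + (7/5)^2)
           = (7/5)^2 * (3/2)^2 * (exp((123/50) t) - 1) / (123/50) = 147*exp(123*t/50)/82 - 147/82.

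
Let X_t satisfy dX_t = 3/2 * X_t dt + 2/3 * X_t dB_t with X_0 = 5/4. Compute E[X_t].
E[X_t] = 5*exp(3*t/2)/4

For GBM dX = mu X dt + sigma X dB with X_0 = x_0, apply Itô to Y = log X: dY = (mu - sigma^2/2) dt + sigma dB, so Y_t = log(x_0) + (mu - sigma^2/2) t + sigma B_t and hence X_t = x_0 * exp((mu - sigma^2/2) t + sigma B_t).
With mu = 3/2, sigma = 2/3, x_0 = 5/4, this gives:
  X_t = 5/4 * exp((23/18) * t + (2/3) * B_t).
Since sigma*B_t ~ Normal(0, sigma^2 t), E[exp(sigma*B_t)] = exp(sigma^2 t / 2); so E[X_t] = x_0 * exp((mu - sigma^2/2) t) * exp(sigma^2 t / 2) = x_0 * exp(mu t) = 5*exp(3*t/2)/4.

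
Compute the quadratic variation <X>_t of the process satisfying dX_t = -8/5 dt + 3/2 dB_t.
<X>_t = 9*t/4

For an Itô process dX_t = a(t) dt + b(t) dB_t, the quadratic variation is <X>_t = int_0^t b(s)^2 ds (the drift term does not contribute). Here b(s) = 3/2, so
  b(s)^2 = 9/4.
Integrating from 0 to t:
  <X>_t = int_0^t (9/4) ds = 9*t/4.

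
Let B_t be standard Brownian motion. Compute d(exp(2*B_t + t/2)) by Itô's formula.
d(exp(2*B_t + t/2)) = (5*exp(2*B_t + t/2)/2) dt + (2*exp(2*B_t + t/2)) dB_t

Itô's formula for f(t, x): d f(t, B_t) = (f_t + (1/2) f_xx) dt + f_x dB_t. Compute partials of f(t, x) = exp(t/2 + 2*x):
  f_t(t,x)  = exp(t/2 + 2*x)/2
  f_x(t,x)  = 2*exp(t/2 + 2*x)
  f_xx(t,x) = 4*exp(t/2 + 2*x)
Assemble drift = f_t + (1/2) f_xx = 5*exp(t/2 + 2*x)/2 and diffusion = f_x = 2*exp(t/2 + 2*x). Substituting x = B_t:
  d(exp(2*B_t + t/2)) = (5*exp(2*B_t + t/2)/2) dt + (2*exp(2*B_t + t/2)) dB_t.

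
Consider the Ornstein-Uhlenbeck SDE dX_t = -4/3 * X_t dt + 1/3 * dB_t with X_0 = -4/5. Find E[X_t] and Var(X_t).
E[X_t] = -4*exp(-4*t/3)/5; Var(X_t) = 1/24 - exp(-8*t/3)/24

The OU SDE dX = -theta X dt + sigma dB admits the integrating factor exp(theta t): d(exp(theta t) X_t) = sigma exp(theta t) dB_t. Integrating from 0 to t:
  X_t = x_0 * exp(-theta t) + sigma * int_0^t exp(-theta (t-s)) dB_s.
The Itô integral has mean 0 and (by the Itô isometry) variance sigma^2 * int_0^t exp(-2 theta (t - s)) ds = sigma^2 * (1 - exp(-2 theta t)) / (2 theta).
With theta = 4/3, sigma = 1/3, x_0 = -4/5:
  E[X_t] = -4/5 * exp(-4/3 t) = -4*exp(-4*t/3)/5
  Var(X_t) = (1/3)^2 * (1 - exp(-2*4/3 t)) / (2 * 4/3) = 1/24 - exp(-8*t/3)/24.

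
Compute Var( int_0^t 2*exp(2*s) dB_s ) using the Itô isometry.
Var = exp(4*t) - 1

The Itô integral of a deterministic integrand f(s) has mean 0 because each increment f(s) * (B_{s+ds} - B_s) has mean 0. By the Itô isometry:
  Var( int_0^t f(s) dB_s ) = E[ (int_0^t f(s) dB_s)^2 ] = int_0^t f(s)^2 ds.
Here f(s) = 2*exp(2*s), so f(s)^2 = 4*exp(4*s). Integrate:
  int_0^t (4*exp(4*s)) ds = exp(4*t) - 1.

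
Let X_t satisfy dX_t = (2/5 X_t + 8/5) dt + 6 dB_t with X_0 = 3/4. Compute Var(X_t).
Var(X_t) = 45*exp(4*t/5) - 45

The variance V(t) = Var(X_t) satisfies V'(t) = 2 a V(t) + c^2 with V(0) = 0 (drift coefficient is linear in X, diffusion is constant). With a = 2/5, c = 6, the solution is
  V(t) = (c^2 / (2 a)) * (exp(2 a t) - 1)
       = (6^2 / (2*(2/5))) * (exp((4/5) t) - 1)
       = 45*exp(4*t/5) - 45.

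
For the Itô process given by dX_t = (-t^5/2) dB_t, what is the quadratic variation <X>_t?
<X>_t = t^11/44

For an Itô process dX_t = a(t) dt + b(t) dB_t, the quadratic variation is <X>_t = int_0^t b(s)^2 ds (the drift term does not contribute). Here b(s) = -s^5/2, so
  b(s)^2 = s^10/4.
Integrating from 0 to t:
  <X>_t = int_0^t (s^10/4) ds = t^11/44.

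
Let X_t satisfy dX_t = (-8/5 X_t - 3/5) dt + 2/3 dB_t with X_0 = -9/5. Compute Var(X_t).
Var(X_t) = 5/36 - 5*exp(-16*t/5)/36

The variance V(t) = Var(X_t) satisfies V'(t) = 2 a V(t) + c^2 with V(0) = 0 (drift coefficient is linear in X, diffusion is constant). With a = -8/5, c = 2/3, the solution is
  V(t) = (c^2 / (2 a)) * (exp(2 a t) - 1)
       = ((2/3)^2 / (2*(-8/5))) * (exp((-16/5) t) - 1)
       = 5/36 - 5*exp(-16*t/5)/36.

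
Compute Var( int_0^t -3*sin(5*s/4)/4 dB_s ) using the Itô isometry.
Var = 9*t/32 - 9*sin(5*t/2)/80

The Itô integral of a deterministic integrand f(s) has mean 0 because each increment f(s) * (B_{s+ds} - B_s) has mean 0. By the Itô isometry:
  Var( int_0^t f(s) dB_s ) = E[ (int_0^t f(s) dB_s)^2 ] = int_0^t f(s)^2 ds.
Here f(s) = -3*sin(5*s/4)/4, so f(s)^2 = 9*sin(5*s/4)^2/16. Integrate:
  int_0^t (9*sin(5*s/4)^2/16) ds = 9*t/32 - 9*sin(5*t/2)/80.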